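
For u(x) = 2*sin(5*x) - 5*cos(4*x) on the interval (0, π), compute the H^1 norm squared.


||u||_{H^1(0,π)}^2 = -3400/9 + 529*π/2

u'(x) = 20*sin(4*x) + 10*cos(5*x).
Expand u² and (u')² and integrate term by term on (0, π), using: for integers n ≥ 1, ∫_0^π sin²(nx) dx = ∫_0^π cos²(nx) dx = π/2; for n ≠ n', ∫_0^π sin(nx)sin(n'x) dx = ∫_0^π cos(nx)cos(n'x) dx = 0; and by product-to-sum, ∫_0^π sin(nx)cos(n'x) dx = ½∫_0^π [sin((n+n')x) + sin((n−n')x)] dx, which is 0 when n+n' is even and 2n/(n²−n'²) when n+n' is odd (it need not vanish on (0, π)).
  u² squared terms: (-5)²·∫cos(4x)² dx = 25·π/2 = 25*π/2;  (2)²·∫sin(5x)² dx = 4·π/2 = 2*π.
  u² cross terms: 2·(-5)·(2)·∫cos(4x)·sin(5x) dx = -20·(10/9) = -200/9.
  So ∫_0^π u² dx = 25*π/2 + 2*π − 200/9 = -200/9 + 29*π/2.
  (u')² squared terms: (10)²·∫cos(5x)² dx = 100·π/2 = 50*π;  (20)²·∫sin(4x)² dx = 400·π/2 = 200*π.
  (u')² cross terms: 2·(10)·(20)·∫cos(5x)·sin(4x) dx = 400·(-8/9) = -3200/9.
  So ∫_0^π (u')² dx = 50*π + 200*π − 3200/9 = -3200/9 + 250*π.
||u||_{H^1}^2 = (-200/9 + 29*π/2) + (-3200/9 + 250*π) = -3400/9 + 529*π/2.


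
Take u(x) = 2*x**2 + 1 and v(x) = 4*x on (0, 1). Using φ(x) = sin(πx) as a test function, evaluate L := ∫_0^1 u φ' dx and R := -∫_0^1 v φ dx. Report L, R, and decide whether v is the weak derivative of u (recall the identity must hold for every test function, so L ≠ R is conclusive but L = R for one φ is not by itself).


LHS = -4/π, RHS = -4/π. Yes, v = u' weakly.

u(x) = 2*x**2 + 1, classical derivative u'(x) = 4*x.
φ(x) = sin(πx), so φ'(x) = π*cos(π*x).
Note φ(0) = φ(1) = 0, so the boundary term u·φ vanishes.
LHS = ∫_0^1 u(x) φ'(x) dx = ∫_0^1 (2*π*x^2*cos(π*x) + π*cos(π*x)) dx. Term by term:
  ∫_0^1 π*cos(π*x) dx = 0;  ∫_0^1 2*π*x^2*cos(π*x) dx = -4/π.
Sum: 0 − 4/π = -4/π.
So LHS = -4/π.
∫_0^1 v(x) φ(x) dx = ∫_0^1 (4*x*sin(π*x)) dx. Term by term:
  ∫_0^1 4*x*sin(π*x) dx = 4/π.
So RHS = -∫_0^1 v(x) φ(x) dx = -4/π.
LHS = RHS, so the identity holds for this test φ.
Moreover u is smooth here and v(x) = u'(x) = 4*x pointwise, so the identity holds for every test function. Hence v is the weak derivative of u.


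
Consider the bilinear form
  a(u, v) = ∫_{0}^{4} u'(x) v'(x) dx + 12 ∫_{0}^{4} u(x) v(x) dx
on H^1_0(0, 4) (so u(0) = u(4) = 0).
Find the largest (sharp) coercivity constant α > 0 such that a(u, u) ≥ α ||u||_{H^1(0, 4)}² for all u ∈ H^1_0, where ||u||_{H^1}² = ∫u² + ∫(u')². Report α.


α = 1

Coercivity of a(·,·) on H^1_0(0, 4) means a(u, u) ≥ α ||u||_{H^1}² for every u ∈ H^1_0.
The interval has length L = 4, and Poincaré/coercivity depend only on L. Here a(u, u) = ∫(u')² + (12)·∫u².
Here c = 12 ≥ 1, so a(u,u) = ∫(u')² + c∫u² ≥ ∫(u')² + ∫u² = ||u||_{H^1}², i.e. α = 1 works. No larger α is possible: a(u,u) ≥ α||u||_{H^1}² means (1−α)∫(u')² ≥ (α−c)∫u², and for the modes u_n = sin(nπ(x−x₀)/L) (x₀ the left endpoint) one has ∫u_n²/∫(u_n')² = (L/(nπ))² → 0, so a(u_n,u_n)/||u_n||_{H^1}² → 1. Hence the optimal constant is α = 1.
Therefore α = 1.


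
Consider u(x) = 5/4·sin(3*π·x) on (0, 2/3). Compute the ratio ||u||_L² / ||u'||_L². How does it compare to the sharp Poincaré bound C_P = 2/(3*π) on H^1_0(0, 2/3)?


||u||_L² / ||u'||_L² = 1/(3*π) < C_P = 2/(3*π).

u(x) = 5/4·sin(3*π·x), so u'(x) = 15*π*cos(3*π*x)/4.
Writing u(x) = A·sin(kπx/L) with A = 5/4 and k = 2, use ∫_0^L sin²(kπx/L) dx = L/2 and ∫_0^L cos²(kπx/L) dx = L/2.
u² = 25/16·sin²(3*π·x) and (u')² = 225*π^2/16·cos²(3*π·x), and each of sin², cos² integrates to L/2 = 1/3 over (0, 2/3).
∫_0^2/3 u² dx = 25/48, so ||u||_L² = 5*sqrt(3)/12.
∫_0^2/3 (u')² dx = 75*π^2/16, so ||u'||_L² = 5*sqrt(3)*π/4.
Ratio ||u||_L² / ||u'||_L² = 1/(3*π).
Sharp Poincaré constant on H^1_0(0, 2/3) is C_P = L/π = 2/(3*π), achieved by sin(3*π/2·x).
This is the k = 2 harmonic; the ratio L/(kπ) is strictly less than C_P = L/π, consistent with the sharp inequality ||u||_L² ≤ C_P ||u'||_L².


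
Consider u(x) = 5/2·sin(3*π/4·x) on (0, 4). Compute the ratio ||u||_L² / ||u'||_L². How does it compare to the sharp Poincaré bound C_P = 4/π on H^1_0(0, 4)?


||u||_L² / ||u'||_L² = 4/(3*π) < C_P = 4/π.

u(x) = 5/2·sin(3*π/4·x), so u'(x) = 15*π*cos(3*π*x/4)/8.
Writing u(x) = A·sin(kπx/L) with A = 5/2 and k = 3, use ∫_0^L sin²(kπx/L) dx = L/2 and ∫_0^L cos²(kπx/L) dx = L/2.
u² = 25/4·sin²(3*π/4·x) and (u')² = 225*π^2/64·cos²(3*π/4·x), and each of sin², cos² integrates to L/2 = 2 over (0, 4).
∫_0^4 u² dx = 25/2, so ||u||_L² = 5*sqrt(2)/2.
∫_0^4 (u')² dx = 225*π^2/32, so ||u'||_L² = 15*sqrt(2)*π/8.
Ratio ||u||_L² / ||u'||_L² = 4/(3*π).
Sharp Poincaré constant on H^1_0(0, 4) is C_P = L/π = 4/π, achieved by sin(π/4·x).
This is the k = 3 harmonic; the ratio L/(kπ) is strictly less than C_P = L/π, consistent with the sharp inequality ||u||_L² ≤ C_P ||u'||_L².


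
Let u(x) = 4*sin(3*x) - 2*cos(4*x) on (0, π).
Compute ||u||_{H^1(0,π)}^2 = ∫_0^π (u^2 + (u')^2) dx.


||u||_{H^1(0,π)}^2 = 1632/7 + 114*π

u'(x) = 8*sin(4*x) + 12*cos(3*x).
Expand u² and (u')² and integrate term by term on (0, π), using: for integers n ≥ 1, ∫_0^π sin²(nx) dx = ∫_0^π cos²(nx) dx = π/2; for n ≠ n', ∫_0^π sin(nx)sin(n'x) dx = ∫_0^π cos(nx)cos(n'x) dx = 0; and by product-to-sum, ∫_0^π sin(nx)cos(n'x) dx = ½∫_0^π [sin((n+n')x) + sin((n−n')x)] dx, which is 0 when n+n' is even and 2n/(n²−n'²) when n+n' is odd (it need not vanish on (0, π)).
  u² squared terms: (-2)²·∫cos(4x)² dx = 4·π/2 = 2*π;  (4)²·∫sin(3x)² dx = 16·π/2 = 8*π.
  u² cross terms: 2·(-2)·(4)·∫cos(4x)·sin(3x) dx = -16·(-6/7) = 96/7.
  So ∫_0^π u² dx = 2*π + 8*π + 96/7 = 96/7 + 10*π.
  (u')² squared terms: (8)²·∫sin(4x)² dx = 64·π/2 = 32*π;  (12)²·∫cos(3x)² dx = 144·π/2 = 72*π.
  (u')² cross terms: 2·(8)·(12)·∫sin(4x)·cos(3x) dx = 192·(8/7) = 1536/7.
  So ∫_0^π (u')² dx = 32*π + 72*π + 1536/7 = 1536/7 + 104*π.
||u||_{H^1}^2 = (96/7 + 10*π) + (1536/7 + 104*π) = 1632/7 + 114*π.


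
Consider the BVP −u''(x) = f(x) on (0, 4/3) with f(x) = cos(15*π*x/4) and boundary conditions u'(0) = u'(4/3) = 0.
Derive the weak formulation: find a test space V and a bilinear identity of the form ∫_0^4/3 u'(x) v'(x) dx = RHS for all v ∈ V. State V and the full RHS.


V = H^1(0, 4/3) (no boundary constraint on v; u is determined up to an additive constant); weak form: ∫_0^4/3 u'v' dx = ∫_0^4/3 (cos(15*π*x/4)) v dx for all v ∈ V.

Multiply both sides by a test function v and integrate from 0 to 4/3:
  ∫_0^4/3 −u''(x) v(x) dx = ∫_0^4/3 f(x) v(x) dx.
Integrate the LHS by parts once:
  ∫_0^4/3 −u'' v dx = −[u'(x) v(x)]_0^4/3 + ∫_0^4/3 u'(x) v'(x) dx.
Thus ∫_0^4/3 u'(x) v'(x) dx = ∫_0^4/3 f(x) v(x) dx + [u'(x) v(x)]_0^4/3.
Choose V so that boundary terms are either known or forced to vanish.
u has homogeneous Neumann: u'(0) = u'(4/3) = 0. So [u' v]_0^4/3 = 0·v(4/3) − 0·v(0) = 0 for any v; take V = H^1(0, 4/3).
Weak formulation: find u (satisfying any essential BC) such that ∫_0^4/3 u'(x) v'(x) dx = ∫_0^4/3 f v dx for all v ∈ V (homogeneous Neumann, so boundary terms vanish).
Substituting f(x) = cos(15*π*x/4), the right-hand side is ∫_0^4/3 (cos(15*π*x/4)) v dx.
Compatibility check (pure Neumann): taking v ≡ 1 ∈ V gives 0 = ∫_0^4/3 f dx + (0) − (0), i.e. ∫_0^4/3 f dx must equal u'(0) − u'(4/3) = 0. Indeed ∫_0^4/3 (cos(15*π*x/4)) dx = 0, so the data are compatible. The solution is then unique only up to an additive constant (fix it e.g. by requiring ∫_0^4/3 u dx = 0).


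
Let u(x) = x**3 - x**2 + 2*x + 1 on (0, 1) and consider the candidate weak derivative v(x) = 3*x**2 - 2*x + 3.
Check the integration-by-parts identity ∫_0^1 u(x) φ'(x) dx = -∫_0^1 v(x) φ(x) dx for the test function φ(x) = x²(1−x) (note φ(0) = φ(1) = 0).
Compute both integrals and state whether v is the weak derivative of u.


LHS = -1/6, RHS = -1/4. No, v is not the weak derivative of u.

u(x) = x**3 - x**2 + 2*x + 1, classical derivative u'(x) = 3*x**2 - 2*x + 2.
φ(x) = x²(1−x), so φ'(x) = x*(2 - 3*x).
Note φ(0) = φ(1) = 0, so the boundary term u·φ vanishes.
LHS = ∫_0^1 u(x) φ'(x) dx = ∫_0^1 (-3*x^5 + 5*x^4 - 8*x^3 + x^2 + 2*x) dx. Term by term:
  ∫_0^1 -3*x^5 dx = -1/2;  ∫_0^1 5*x^4 dx = 1;  ∫_0^1 -8*x^3 dx = -2;
  ∫_0^1 x^2 dx = 1/3;  ∫_0^1 2*x dx = 1.
Sum: -1/2 + 1 − 2 + 1/3 + 1 = -1/6.
So LHS = -1/6.
∫_0^1 v(x) φ(x) dx = ∫_0^1 (-3*x^5 + 5*x^4 - 5*x^3 + 3*x^2) dx. Term by term:
  ∫_0^1 -3*x^5 dx = -1/2;  ∫_0^1 5*x^4 dx = 1;  ∫_0^1 -5*x^3 dx = -5/4;
  ∫_0^1 3*x^2 dx = 1.
Sum: -1/2 + 1 − 5/4 + 1 = 1/4.
So RHS = -∫_0^1 v(x) φ(x) dx = -1/4.
LHS − RHS = 1/12 ≠ 0, so the identity fails.
(For a valid weak derivative the identity must hold for EVERY test function, in particular this one. The failure shows v is NOT the weak derivative of u.)
Correct weak derivative would be u'(x) = 3*x**2 - 2*x + 2.


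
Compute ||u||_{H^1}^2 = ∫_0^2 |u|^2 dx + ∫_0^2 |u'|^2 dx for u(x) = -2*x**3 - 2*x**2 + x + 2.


||u||_{H^1}^2 = 55322/105

The H^1 norm (squared) on an interval (0, L) is
  ||u||_{H^1}^2 = ∫_0^L u(x)^2 dx + ∫_0^L u'(x)^2 dx.
Compute u'(x) = -6*x**2 - 4*x + 1.
Then u(x)^2 = 4*x**6 + 8*x**5 - 12*x**3 - 7*x**2 + 4*x + 4 and u'(x)^2 = 36*x**4 + 48*x**3 + 4*x**2 - 8*x + 1.
Integrate each monomial from 0 to 2 using ∫_0^2 c·x^n dx = c·2^(n+1)/(n+1):
  ∫_0^2 u(x)^2 dx = ∫_0^2 (4*x^6 + 8*x^5 - 12*x^3 - 7*x^2 + 4*x + 4) dx. Term by term:
    ∫_0^2 4*x^6 dx = 512/7;  ∫_0^2 8*x^5 dx = 256/3;  ∫_0^2 -12*x^3 dx = -48;
    ∫_0^2 -7*x^2 dx = -56/3;  ∫_0^2 4*x dx = 8;  ∫_0^2 4 dx = 8.
  Sum: 512/7 + 256/3 − 48 − 56/3 + 8 + 8 = 2264/21.
  ∫_0^2 u'(x)^2 dx = ∫_0^2 (36*x^4 + 48*x^3 + 4*x^2 - 8*x + 1) dx. Term by term:
    ∫_0^2 36*x^4 dx = 1152/5;  ∫_0^2 48*x^3 dx = 192;  ∫_0^2 4*x^2 dx = 32/3;
    ∫_0^2 -8*x dx = -16;  ∫_0^2 1 dx = 2.
  Sum: 1152/5 + 192 + 32/3 − 16 + 2 = 6286/15.
Adding: ||u||_{H^1}^2 = 2264/21 + 6286/15 = 55322/105.


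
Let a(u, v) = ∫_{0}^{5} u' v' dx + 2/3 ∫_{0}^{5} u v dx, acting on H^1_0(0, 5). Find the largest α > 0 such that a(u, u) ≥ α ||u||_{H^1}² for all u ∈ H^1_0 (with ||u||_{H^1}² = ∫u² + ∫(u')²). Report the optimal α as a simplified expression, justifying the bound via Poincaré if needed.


α = (π^2 + 50/3)/(π^2 + 25)

Coercivity of a(·,·) on H^1_0(0, 5) means a(u, u) ≥ α ||u||_{H^1}² for every u ∈ H^1_0.
The interval has length L = 5, and Poincaré/coercivity depend only on L. Here a(u, u) = ∫(u')² + (2/3)·∫u².
Here 0 < c = 2/3 < 1. The condition a(u,u) ≥ α||u||_{H^1}² reads (1−α)∫(u')² ≥ (α−c)∫u². Any admissible α is ≤ 1 (rapidly oscillating u have ∫u²/∫(u')² → 0), and α = 1 would force 0 ≥ (1−c)∫u², impossible since c < 1; so 1−α > 0. By the sharp Poincaré inequality on H^1_0 of an interval of length L, ∫(u')² ≥ (π/L)²∫u² with equality for the first sine mode sin(π(x−x₀)/L) (x₀ the left endpoint), so the inequality holds for all u iff (1−α)(π/L)² ≥ α − c, i.e. α ≤ ((π/L)² + c)/((π/L)² + 1) = (1 + c(L/π)²)/(1 + (L/π)²). With (π/L)² = π^2/25 and c = 2/3, the largest admissible constant is α = ((π/L)² + c)/((π/L)² + 1).
Simplifying, α = (π^2 + 50/3)/(π^2 + 25).


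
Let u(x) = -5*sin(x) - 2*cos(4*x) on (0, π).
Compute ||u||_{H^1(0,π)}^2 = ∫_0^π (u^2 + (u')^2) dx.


||u||_{H^1(0,π)}^2 = -136/3 + 59*π

u'(x) = 8*sin(4*x) - 5*cos(x).
Expand u² and (u')² and integrate term by term on (0, π), using: for integers n ≥ 1, ∫_0^π sin²(nx) dx = ∫_0^π cos²(nx) dx = π/2; for n ≠ n', ∫_0^π sin(nx)sin(n'x) dx = ∫_0^π cos(nx)cos(n'x) dx = 0; and by product-to-sum, ∫_0^π sin(nx)cos(n'x) dx = ½∫_0^π [sin((n+n')x) + sin((n−n')x)] dx, which is 0 when n+n' is even and 2n/(n²−n'²) when n+n' is odd (it need not vanish on (0, π)).
  u² squared terms: (-5)²·∫sin(x)² dx = 25·π/2 = 25*π/2;  (-2)²·∫cos(4x)² dx = 4·π/2 = 2*π.
  u² cross terms: 2·(-5)·(-2)·∫sin(x)·cos(4x) dx = 20·(-2/15) = -8/3.
  So ∫_0^π u² dx = 25*π/2 + 2*π − 8/3 = -8/3 + 29*π/2.
  (u')² squared terms: (-5)²·∫cos(x)² dx = 25·π/2 = 25*π/2;  (8)²·∫sin(4x)² dx = 64·π/2 = 32*π.
  (u')² cross terms: 2·(-5)·(8)·∫cos(x)·sin(4x) dx = -80·(8/15) = -128/3.
  So ∫_0^π (u')² dx = 25*π/2 + 32*π − 128/3 = -128/3 + 89*π/2.
||u||_{H^1}^2 = (-8/3 + 29*π/2) + (-128/3 + 89*π/2) = -136/3 + 59*π.


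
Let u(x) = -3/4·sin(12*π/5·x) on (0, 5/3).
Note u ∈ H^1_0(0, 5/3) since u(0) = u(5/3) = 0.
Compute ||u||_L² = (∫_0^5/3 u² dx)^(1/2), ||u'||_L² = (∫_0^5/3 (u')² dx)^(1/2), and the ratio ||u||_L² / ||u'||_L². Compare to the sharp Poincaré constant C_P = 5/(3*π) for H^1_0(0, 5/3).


||u||_L² / ||u'||_L² = 5/(12*π) < C_P = 5/(3*π).

u(x) = -3/4·sin(12*π/5·x), so u'(x) = -9*π*cos(12*π*x/5)/5.
Writing u(x) = A·sin(kπx/L) with A = -3/4 and k = 4, use ∫_0^L sin²(kπx/L) dx = L/2 and ∫_0^L cos²(kπx/L) dx = L/2.
u² = 9/16·sin²(12*π/5·x) and (u')² = 81*π^2/25·cos²(12*π/5·x), and each of sin², cos² integrates to L/2 = 5/6 over (0, 5/3).
∫_0^5/3 u² dx = 15/32, so ||u||_L² = sqrt(30)/8.
∫_0^5/3 (u')² dx = 27*π^2/10, so ||u'||_L² = 3*sqrt(30)*π/10.
Ratio ||u||_L² / ||u'||_L² = 5/(12*π).
Sharp Poincaré constant on H^1_0(0, 5/3) is C_P = L/π = 5/(3*π), achieved by sin(3*π/5·x).
This is the k = 4 harmonic; the ratio L/(kπ) is strictly less than C_P = L/π, consistent with the sharp inequality ||u||_L² ≤ C_P ||u'||_L².


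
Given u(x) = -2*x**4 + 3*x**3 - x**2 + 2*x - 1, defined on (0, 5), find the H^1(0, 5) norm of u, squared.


||u||_{H^1}^2 = 7208000/9

The H^1 norm (squared) on an interval (0, L) is
  ||u||_{H^1}^2 = ∫_0^L u(x)^2 dx + ∫_0^L u'(x)^2 dx.
Compute u'(x) = -8*x**3 + 9*x**2 - 2*x + 2.
Then u(x)^2 = 4*x**8 - 12*x**7 + 13*x**6 - 14*x**5 + 17*x**4 - 10*x**3 + 6*x**2 - 4*x + 1 and u'(x)^2 = 64*x**6 - 144*x**5 + 113*x**4 - 68*x**3 + 40*x**2 - 8*x + 4.
Integrate each monomial from 0 to 5 using ∫_0^5 c·x^n dx = c·5^(n+1)/(n+1):
  ∫_0^5 u(x)^2 dx = ∫_0^5 (4*x^8 - 12*x^7 + 13*x^6 - 14*x^5 + 17*x^4 - 10*x^3 + 6*x^2 - 4*x + 1) dx. Term by term:
    ∫_0^5 4*x^8 dx = 7812500/9;  ∫_0^5 -12*x^7 dx = -1171875/2;  ∫_0^5 13*x^6 dx = 1015625/7;
    ∫_0^5 -14*x^5 dx = -109375/3;  ∫_0^5 17*x^4 dx = 10625;  ∫_0^5 -10*x^3 dx = -3125/2;
    ∫_0^5 6*x^2 dx = 250;  ∫_0^5 -4*x dx = -50;  ∫_0^5 1 dx = 5.
  Sum: 7812500/9 − 1171875/2 + 1015625/7 − 109375/3 + 10625 − 3125/2 + 250 − 50 + 5 = 25201040/63.
  ∫_0^5 u'(x)^2 dx = ∫_0^5 (64*x^6 - 144*x^5 + 113*x^4 - 68*x^3 + 40*x^2 - 8*x + 4) dx. Term by term:
    ∫_0^5 64*x^6 dx = 5000000/7;  ∫_0^5 -144*x^5 dx = -375000;  ∫_0^5 113*x^4 dx = 70625;
    ∫_0^5 -68*x^3 dx = -10625;  ∫_0^5 40*x^2 dx = 5000/3;  ∫_0^5 -8*x dx = -100;
    ∫_0^5 4 dx = 20.
  Sum: 5000000/7 − 375000 + 70625 − 10625 + 5000/3 − 100 + 20 = 8418320/21.
Adding: ||u||_{H^1}^2 = 25201040/63 + 8418320/21 = 7208000/9.


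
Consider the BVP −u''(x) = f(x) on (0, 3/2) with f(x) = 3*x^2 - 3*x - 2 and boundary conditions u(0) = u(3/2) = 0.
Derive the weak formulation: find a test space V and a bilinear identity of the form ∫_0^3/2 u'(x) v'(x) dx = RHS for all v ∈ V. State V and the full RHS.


V = H^1_0(0, 3/2) (so v(0) = v(3/2) = 0); weak form: ∫_0^3/2 u'v' dx = ∫_0^3/2 (3*x^2 - 3*x - 2) v dx for all v ∈ V.

Multiply both sides by a test function v and integrate from 0 to 3/2:
  ∫_0^3/2 −u''(x) v(x) dx = ∫_0^3/2 f(x) v(x) dx.
Integrate the LHS by parts once:
  ∫_0^3/2 −u'' v dx = −[u'(x) v(x)]_0^3/2 + ∫_0^3/2 u'(x) v'(x) dx.
Thus ∫_0^3/2 u'(x) v'(x) dx = ∫_0^3/2 f(x) v(x) dx + [u'(x) v(x)]_0^3/2.
Choose V so that boundary terms are either known or forced to vanish.
u is Dirichlet: u(0) = u(3/2) = 0. Let V = H^1_0(0, 3/2); then v(0) = v(3/2) = 0, and [u' v]_0^3/2 = 0.
Weak formulation: find u (satisfying any essential BC) such that ∫_0^3/2 u'(x) v'(x) dx = ∫_0^3/2 f v dx for all v ∈ V.
Substituting f(x) = 3*x^2 - 3*x - 2, the right-hand side is ∫_0^3/2 (3*x^2 - 3*x - 2) v dx.


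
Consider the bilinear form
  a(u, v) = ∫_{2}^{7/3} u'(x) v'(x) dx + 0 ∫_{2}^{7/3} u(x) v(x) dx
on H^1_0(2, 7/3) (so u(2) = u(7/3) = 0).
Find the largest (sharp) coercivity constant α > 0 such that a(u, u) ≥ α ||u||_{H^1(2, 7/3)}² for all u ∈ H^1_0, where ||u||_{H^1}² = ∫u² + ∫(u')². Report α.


α = 9*π^2/(1 + 9*π^2)

Coercivity of a(·,·) on H^1_0(2, 7/3) means a(u, u) ≥ α ||u||_{H^1}² for every u ∈ H^1_0.
The interval has length L = 1/3, and Poincaré/coercivity depend only on L. Here a(u, u) = ∫(u')² + (0)·∫u².
Here c = 0, so a(u,u) = ∫(u')² alone. The condition a(u,u) ≥ α||u||_{H^1}² reads (1−α)∫(u')² ≥ (α−c)∫u². Any admissible α is ≤ 1 (rapidly oscillating u have ∫u²/∫(u')² → 0), and α = 1 would force 0 ≥ (1−c)∫u², impossible since c < 1; so 1−α > 0. By the sharp Poincaré inequality on H^1_0 of an interval of length L, ∫(u')² ≥ (π/L)²∫u² with equality for the first sine mode sin(π(x−x₀)/L) (x₀ the left endpoint), so the inequality holds for all u iff (1−α)(π/L)² ≥ α − c, i.e. α ≤ ((π/L)² + c)/((π/L)² + 1) = (1 + c(L/π)²)/(1 + (L/π)²). (Direct route, valid since c ≤ 0: Poincaré gives c∫u² ≥ c(L/π)²∫(u')², so a(u,u) ≥ (1 + c(L/π)²)∫(u')², while ||u||_{H^1}² ≤ (1 + (L/π)²)∫(u')²; dividing yields the same α.) With (π/L)² = 9*π^2 and c = 0, the largest admissible constant is α = ((π/L)² + c)/((π/L)² + 1).
Simplifying, α = 9*π^2/(1 + 9*π^2).


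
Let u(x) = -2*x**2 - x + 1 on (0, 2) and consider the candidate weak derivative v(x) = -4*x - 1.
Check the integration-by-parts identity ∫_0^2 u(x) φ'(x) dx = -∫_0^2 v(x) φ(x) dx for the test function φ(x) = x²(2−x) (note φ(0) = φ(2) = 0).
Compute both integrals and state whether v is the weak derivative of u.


LHS = 116/15, RHS = 116/15. Yes, v = u' weakly.

u(x) = -2*x**2 - x + 1, classical derivative u'(x) = -4*x - 1.
φ(x) = x²(2−x), so φ'(x) = x*(4 - 3*x).
Note φ(0) = φ(2) = 0, so the boundary term u·φ vanishes.
LHS = ∫_0^2 u(x) φ'(x) dx = ∫_0^2 (6*x^4 - 5*x^3 - 7*x^2 + 4*x) dx. Term by term:
  ∫_0^2 6*x^4 dx = 192/5;  ∫_0^2 -5*x^3 dx = -20;  ∫_0^2 -7*x^2 dx = -56/3;
  ∫_0^2 4*x dx = 8.
Sum: 192/5 − 20 − 56/3 + 8 = 116/15.
So LHS = 116/15.
∫_0^2 v(x) φ(x) dx = ∫_0^2 (4*x^4 - 7*x^3 - 2*x^2) dx. Term by term:
  ∫_0^2 4*x^4 dx = 128/5;  ∫_0^2 -7*x^3 dx = -28;  ∫_0^2 -2*x^2 dx = -16/3.
Sum: 128/5 − 28 − 16/3 = -116/15.
So RHS = -∫_0^2 v(x) φ(x) dx = 116/15.
LHS = RHS, so the identity holds for this test φ.
Moreover u is smooth here and v(x) = u'(x) = -4*x - 1 pointwise, so the identity holds for every test function. Hence v is the weak derivative of u.


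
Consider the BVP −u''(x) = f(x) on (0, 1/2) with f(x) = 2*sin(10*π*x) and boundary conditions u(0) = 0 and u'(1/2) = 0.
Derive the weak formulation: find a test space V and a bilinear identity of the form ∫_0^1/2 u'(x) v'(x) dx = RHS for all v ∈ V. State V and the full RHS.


V = {v ∈ H^1(0, 1/2) : v(0) = 0} (test functions vanish at x = 0 where u is specified); weak form: ∫_0^1/2 u'v' dx = ∫_0^1/2 (2*sin(10*π*x)) v dx for all v ∈ V.

Multiply both sides by a test function v and integrate from 0 to 1/2:
  ∫_0^1/2 −u''(x) v(x) dx = ∫_0^1/2 f(x) v(x) dx.
Integrate the LHS by parts once:
  ∫_0^1/2 −u'' v dx = −[u'(x) v(x)]_0^1/2 + ∫_0^1/2 u'(x) v'(x) dx.
Thus ∫_0^1/2 u'(x) v'(x) dx = ∫_0^1/2 f(x) v(x) dx + [u'(x) v(x)]_0^1/2.
Choose V so that boundary terms are either known or forced to vanish.
Mixed BC: u(0) = 0 (Dirichlet) and u'(1/2) = 0 (Neumann). Define V = {v ∈ H^1(0, 1/2) : v(0) = 0}. Then [u' v]_0^1/2 = u'(1/2)·v(1/2) − u'(0)·0 = 0.
Weak formulation: find u (satisfying any essential BC) such that ∫_0^1/2 u'(x) v'(x) dx = ∫_0^1/2 f v dx for all v ∈ V (Dirichlet at 0 absorbed into V; the Neumann datum at x = 1/2 is zero, so no boundary term remains).
Substituting f(x) = 2*sin(10*π*x), the right-hand side is ∫_0^1/2 (2*sin(10*π*x)) v dx.


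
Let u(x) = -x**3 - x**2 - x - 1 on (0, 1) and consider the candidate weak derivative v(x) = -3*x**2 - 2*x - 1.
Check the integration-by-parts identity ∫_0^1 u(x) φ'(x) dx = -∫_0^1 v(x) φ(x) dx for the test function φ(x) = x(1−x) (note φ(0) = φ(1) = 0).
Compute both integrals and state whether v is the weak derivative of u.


LHS = 29/60, RHS = 29/60. Yes, v = u' weakly.

u(x) = -x**3 - x**2 - x - 1, classical derivative u'(x) = -3*x**2 - 2*x - 1.
φ(x) = x(1−x), so φ'(x) = 1 - 2*x.
Note φ(0) = φ(1) = 0, so the boundary term u·φ vanishes.
LHS = ∫_0^1 u(x) φ'(x) dx = ∫_0^1 (2*x^4 + x^3 + x^2 + x - 1) dx. Term by term:
  ∫_0^1 2*x^4 dx = 2/5;  ∫_0^1 x^3 dx = 1/4;  ∫_0^1 x^2 dx = 1/3;
  ∫_0^1 x dx = 1/2;  ∫_0^1 -1 dx = -1.
Sum: 2/5 + 1/4 + 1/3 + 1/2 − 1 = 29/60.
So LHS = 29/60.
∫_0^1 v(x) φ(x) dx = ∫_0^1 (3*x^4 - x^3 - x^2 - x) dx. Term by term:
  ∫_0^1 3*x^4 dx = 3/5;  ∫_0^1 -x^3 dx = -1/4;  ∫_0^1 -x^2 dx = -1/3;
  ∫_0^1 -x dx = -1/2.
Sum: 3/5 − 1/4 − 1/3 − 1/2 = -29/60.
So RHS = -∫_0^1 v(x) φ(x) dx = 29/60.
LHS = RHS, so the identity holds for this test φ.
Moreover u is smooth here and v(x) = u'(x) = -3*x**2 - 2*x - 1 pointwise, so the identity holds for every test function. Hence v is the weak derivative of u.


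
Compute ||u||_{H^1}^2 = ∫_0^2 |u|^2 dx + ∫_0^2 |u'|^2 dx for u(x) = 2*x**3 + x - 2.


||u||_{H^1}^2 = 7010/21

The H^1 norm (squared) on an interval (0, L) is
  ||u||_{H^1}^2 = ∫_0^L u(x)^2 dx + ∫_0^L u'(x)^2 dx.
Compute u'(x) = 6*x**2 + 1.
Then u(x)^2 = 4*x**6 + 4*x**4 - 8*x**3 + x**2 - 4*x + 4 and u'(x)^2 = 36*x**4 + 12*x**2 + 1.
Integrate each monomial from 0 to 2 using ∫_0^2 c·x^n dx = c·2^(n+1)/(n+1):
  ∫_0^2 u(x)^2 dx = ∫_0^2 (4*x^6 + 4*x^4 - 8*x^3 + x^2 - 4*x + 4) dx. Term by term:
    ∫_0^2 4*x^6 dx = 512/7;  ∫_0^2 4*x^4 dx = 128/5;  ∫_0^2 -8*x^3 dx = -32;
    ∫_0^2 x^2 dx = 8/3;  ∫_0^2 -4*x dx = -8;  ∫_0^2 4 dx = 8.
  Sum: 512/7 + 128/5 − 32 + 8/3 − 8 + 8 = 7288/105.
  ∫_0^2 u'(x)^2 dx = ∫_0^2 (36*x^4 + 12*x^2 + 1) dx. Term by term:
    ∫_0^2 36*x^4 dx = 1152/5;  ∫_0^2 12*x^2 dx = 32;  ∫_0^2 1 dx = 2.
  Sum: 1152/5 + 32 + 2 = 1322/5.
Adding: ||u||_{H^1}^2 = 7288/105 + 1322/5 = 7010/21.


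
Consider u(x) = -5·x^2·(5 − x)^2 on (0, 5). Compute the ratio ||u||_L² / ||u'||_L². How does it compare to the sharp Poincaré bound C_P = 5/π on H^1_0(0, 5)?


||u||_L² / ||u'||_L² = 5*sqrt(3)/6 < C_P = 5/π.

u(x) = -5·x^2·(5 − x)^2, so u'(x) = 10*x*(x*(5 - x) - (x - 5)^2).
u(x) = -5·x^2·(5 − x)^2 vanishes at x = 0 and x = 5, so u ∈ H^1_0(0, 5). Differentiate via the product rule and integrate the resulting polynomials term by term.
  ∫_0^5 u² dx = ∫_0^5 (25*x^8 - 500*x^7 + 3750*x^6 - 12500*x^5 + 15625*x^4) dx. Term by term:
    ∫_0^5 25*x^8 dx = 48828125/9;  ∫_0^5 -500*x^7 dx = -48828125/2;  ∫_0^5 3750*x^6 dx = 292968750/7;
    ∫_0^5 -12500*x^5 dx = -97656250/3;  ∫_0^5 15625*x^4 dx = 9765625.
  Sum: 48828125/9 − 48828125/2 + 292968750/7 − 97656250/3 + 9765625 = 9765625/126.
  ∫_0^5 (u')² dx = ∫_0^5 (400*x^6 - 6000*x^5 + 32500*x^4 - 75000*x^3 + 62500*x^2) dx. Term by term:
    ∫_0^5 400*x^6 dx = 31250000/7;  ∫_0^5 -6000*x^5 dx = -15625000;  ∫_0^5 32500*x^4 dx = 20312500;
    ∫_0^5 -75000*x^3 dx = -11718750;  ∫_0^5 62500*x^2 dx = 7812500/3.
  Sum: 31250000/7 − 15625000 + 20312500 − 11718750 + 7812500/3 = 781250/21.
∫_0^5 u² dx = 9765625/126, so ||u||_L² = 3125*sqrt(14)/42.
∫_0^5 (u')² dx = 781250/21, so ||u'||_L² = 625*sqrt(42)/21.
Ratio ||u||_L² / ||u'||_L² = 5*sqrt(3)/6.
Sharp Poincaré constant on H^1_0(0, 5) is C_P = L/π = 5/π, achieved by sin(π/5·x).
A polynomial bump cannot attain the sharp Poincaré constant (only the first sine eigenfunction does), so the ratio is strictly less than C_P, consistent with ||u||_L² ≤ C_P ||u'||_L².


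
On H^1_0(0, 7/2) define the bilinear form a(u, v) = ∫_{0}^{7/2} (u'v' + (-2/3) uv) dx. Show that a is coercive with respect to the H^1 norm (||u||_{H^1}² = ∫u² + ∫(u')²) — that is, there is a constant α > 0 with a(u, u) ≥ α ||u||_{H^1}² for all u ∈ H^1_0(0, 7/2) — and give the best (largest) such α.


α = 2*(-49 + 6*π^2)/(3*(4*π^2 + 49))

Coercivity of a(·,·) on H^1_0(0, 7/2) means a(u, u) ≥ α ||u||_{H^1}² for every u ∈ H^1_0.
The interval has length L = 7/2, and Poincaré/coercivity depend only on L. Here a(u, u) = ∫(u')² + (-2/3)·∫u².
Here c = -2/3 < 0 with |c| < (π/L)² = 4*π^2/49, so coercivity still holds. The condition a(u,u) ≥ α||u||_{H^1}² reads (1−α)∫(u')² ≥ (α−c)∫u². Any admissible α is ≤ 1 (rapidly oscillating u have ∫u²/∫(u')² → 0), and α = 1 would force 0 ≥ (1−c)∫u², impossible since c < 1; so 1−α > 0. By the sharp Poincaré inequality on H^1_0 of an interval of length L, ∫(u')² ≥ (π/L)²∫u² with equality for the first sine mode sin(π(x−x₀)/L) (x₀ the left endpoint), so the inequality holds for all u iff (1−α)(π/L)² ≥ α − c, i.e. α ≤ ((π/L)² + c)/((π/L)² + 1) = (1 + c(L/π)²)/(1 + (L/π)²). (Direct route, valid since c ≤ 0: Poincaré gives c∫u² ≥ c(L/π)²∫(u')², so a(u,u) ≥ (1 + c(L/π)²)∫(u')², while ||u||_{H^1}² ≤ (1 + (L/π)²)∫(u')²; dividing yields the same α.) With (π/L)² = 4*π^2/49 and c = -2/3, the largest admissible constant is α = ((π/L)² + c)/((π/L)² + 1).
Simplifying, α = 2*(-49 + 6*π^2)/(3*(4*π^2 + 49)).


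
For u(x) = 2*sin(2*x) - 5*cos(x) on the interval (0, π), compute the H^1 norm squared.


||u||_{H^1(0,π)}^2 = -160/3 + 35*π

u'(x) = 5*sin(x) + 4*cos(2*x).
Expand u² and (u')² and integrate term by term on (0, π), using: for integers n ≥ 1, ∫_0^π sin²(nx) dx = ∫_0^π cos²(nx) dx = π/2; for n ≠ n', ∫_0^π sin(nx)sin(n'x) dx = ∫_0^π cos(nx)cos(n'x) dx = 0; and by product-to-sum, ∫_0^π sin(nx)cos(n'x) dx = ½∫_0^π [sin((n+n')x) + sin((n−n')x)] dx, which is 0 when n+n' is even and 2n/(n²−n'²) when n+n' is odd (it need not vanish on (0, π)).
  u² squared terms: (-5)²·∫cos(x)² dx = 25·π/2 = 25*π/2;  (2)²·∫sin(2x)² dx = 4·π/2 = 2*π.
  u² cross terms: 2·(-5)·(2)·∫cos(x)·sin(2x) dx = -20·(4/3) = -80/3.
  So ∫_0^π u² dx = 25*π/2 + 2*π − 80/3 = -80/3 + 29*π/2.
  (u')² squared terms: (4)²·∫cos(2x)² dx = 16·π/2 = 8*π;  (5)²·∫sin(x)² dx = 25·π/2 = 25*π/2.
  (u')² cross terms: 2·(4)·(5)·∫cos(2x)·sin(x) dx = 40·(-2/3) = -80/3.
  So ∫_0^π (u')² dx = 8*π + 25*π/2 − 80/3 = -80/3 + 41*π/2.
||u||_{H^1}^2 = (-80/3 + 29*π/2) + (-80/3 + 41*π/2) = -160/3 + 35*π.


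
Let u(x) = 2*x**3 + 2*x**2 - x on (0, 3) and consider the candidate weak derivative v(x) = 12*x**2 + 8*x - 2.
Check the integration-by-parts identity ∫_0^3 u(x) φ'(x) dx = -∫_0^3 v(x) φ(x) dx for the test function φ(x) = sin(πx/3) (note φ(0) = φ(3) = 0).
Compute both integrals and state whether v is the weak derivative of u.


LHS = -192/π + 648/π^3, RHS = -384/π + 1296/π^3. No, v is not the weak derivative of u.

u(x) = 2*x**3 + 2*x**2 - x, classical derivative u'(x) = 6*x**2 + 4*x - 1.
φ(x) = sin(πx/3), so φ'(x) = π*cos(π*x/3)/3.
Note φ(0) = φ(3) = 0, so the boundary term u·φ vanishes.
LHS = ∫_0^3 u(x) φ'(x) dx = ∫_0^3 (2*π*x^3*cos(π*x/3)/3 + 2*π*x^2*cos(π*x/3)/3 - π*x*cos(π*x/3)/3) dx. Term by term:
  ∫_0^3 -π*x*cos(π*x/3)/3 dx = 6/π;  ∫_0^3 2*π*x^2*cos(π*x/3)/3 dx = -36/π;  ∫_0^3 2*π*x^3*cos(π*x/3)/3 dx = -162/π + 648/π^3.
Sum: 6/π − 36/π + -162/π + 648/π^3 = -192/π + 648/π^3.
So LHS = -192/π + 648/π^3.
∫_0^3 v(x) φ(x) dx = ∫_0^3 (12*x^2*sin(π*x/3) + 8*x*sin(π*x/3) - 2*sin(π*x/3)) dx. Term by term:
  ∫_0^3 -2*sin(π*x/3) dx = -12/π;  ∫_0^3 8*x*sin(π*x/3) dx = 72/π;  ∫_0^3 12*x^2*sin(π*x/3) dx = -1296/π^3 + 324/π.
Sum: -12/π + 72/π + -1296/π^3 + 324/π = -1296/π^3 + 384/π.
So RHS = -∫_0^3 v(x) φ(x) dx = -384/π + 1296/π^3.
LHS − RHS = -648/π^3 + 192/π ≠ 0, so the identity fails.
(For a valid weak derivative the identity must hold for EVERY test function, in particular this one. The failure shows v is NOT the weak derivative of u.)
Correct weak derivative would be u'(x) = 6*x**2 + 4*x - 1.


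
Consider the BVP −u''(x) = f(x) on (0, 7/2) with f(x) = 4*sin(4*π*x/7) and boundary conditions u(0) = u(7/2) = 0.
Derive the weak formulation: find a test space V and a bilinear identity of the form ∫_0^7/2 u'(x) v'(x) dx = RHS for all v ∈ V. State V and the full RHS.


V = H^1_0(0, 7/2) (so v(0) = v(7/2) = 0); weak form: ∫_0^7/2 u'v' dx = ∫_0^7/2 (4*sin(4*π*x/7)) v dx for all v ∈ V.

Multiply both sides by a test function v and integrate from 0 to 7/2:
  ∫_0^7/2 −u''(x) v(x) dx = ∫_0^7/2 f(x) v(x) dx.
Integrate the LHS by parts once:
  ∫_0^7/2 −u'' v dx = −[u'(x) v(x)]_0^7/2 + ∫_0^7/2 u'(x) v'(x) dx.
Thus ∫_0^7/2 u'(x) v'(x) dx = ∫_0^7/2 f(x) v(x) dx + [u'(x) v(x)]_0^7/2.
Choose V so that boundary terms are either known or forced to vanish.
u is Dirichlet: u(0) = u(7/2) = 0. Let V = H^1_0(0, 7/2); then v(0) = v(7/2) = 0, and [u' v]_0^7/2 = 0.
Weak formulation: find u (satisfying any essential BC) such that ∫_0^7/2 u'(x) v'(x) dx = ∫_0^7/2 f v dx for all v ∈ V.
Substituting f(x) = 4*sin(4*π*x/7), the right-hand side is ∫_0^7/2 (4*sin(4*π*x/7)) v dx.


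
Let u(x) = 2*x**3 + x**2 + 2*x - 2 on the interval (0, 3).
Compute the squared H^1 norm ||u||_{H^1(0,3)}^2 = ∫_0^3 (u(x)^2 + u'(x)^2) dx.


||u||_{H^1}^2 = 32226/7

The H^1 norm (squared) on an interval (0, L) is
  ||u||_{H^1}^2 = ∫_0^L u(x)^2 dx + ∫_0^L u'(x)^2 dx.
Compute u'(x) = 6*x**2 + 2*x + 2.
Then u(x)^2 = 4*x**6 + 4*x**5 + 9*x**4 - 4*x**3 - 8*x + 4 and u'(x)^2 = 36*x**4 + 24*x**3 + 28*x**2 + 8*x + 4.
Integrate each monomial from 0 to 3 using ∫_0^3 c·x^n dx = c·3^(n+1)/(n+1):
  ∫_0^3 u(x)^2 dx = ∫_0^3 (4*x^6 + 4*x^5 + 9*x^4 - 4*x^3 - 8*x + 4) dx. Term by term:
    ∫_0^3 4*x^6 dx = 8748/7;  ∫_0^3 4*x^5 dx = 486;  ∫_0^3 9*x^4 dx = 2187/5;
    ∫_0^3 -4*x^3 dx = -81;  ∫_0^3 -8*x dx = -36;  ∫_0^3 4 dx = 12.
  Sum: 8748/7 + 486 + 2187/5 − 81 − 36 + 12 = 72384/35.
  ∫_0^3 u'(x)^2 dx = ∫_0^3 (36*x^4 + 24*x^3 + 28*x^2 + 8*x + 4) dx. Term by term:
    ∫_0^3 36*x^4 dx = 8748/5;  ∫_0^3 24*x^3 dx = 486;  ∫_0^3 28*x^2 dx = 252;
    ∫_0^3 8*x dx = 36;  ∫_0^3 4 dx = 12.
  Sum: 8748/5 + 486 + 252 + 36 + 12 = 12678/5.
Adding: ||u||_{H^1}^2 = 72384/35 + 12678/5 = 32226/7.


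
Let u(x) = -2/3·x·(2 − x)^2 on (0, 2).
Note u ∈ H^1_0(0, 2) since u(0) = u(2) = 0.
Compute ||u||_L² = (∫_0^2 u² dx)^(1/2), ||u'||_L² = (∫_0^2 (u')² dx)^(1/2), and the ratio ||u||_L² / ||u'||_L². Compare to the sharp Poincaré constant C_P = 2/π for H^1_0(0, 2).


||u||_L² / ||u'||_L² = sqrt(14)/7 < C_P = 2/π.

u(x) = -2/3·x·(2 − x)^2, so u'(x) = -2*x^2 + 16*x/3 - 8/3.
u(x) = -2/3·x·(2 − x)^2 vanishes at x = 0 and x = 2, so u ∈ H^1_0(0, 2). Differentiate via the product rule and integrate the resulting polynomials term by term.
  ∫_0^2 u² dx = ∫_0^2 (4*x^6/9 - 32*x^5/9 + 32*x^4/3 - 128*x^3/9 + 64*x^2/9) dx. Term by term:
    ∫_0^2 4*x^6/9 dx = 512/63;  ∫_0^2 -32*x^5/9 dx = -1024/27;  ∫_0^2 32*x^4/3 dx = 1024/15;
    ∫_0^2 -128*x^3/9 dx = -512/9;  ∫_0^2 64*x^2/9 dx = 512/27.
  Sum: 512/63 − 1024/27 + 1024/15 − 512/9 + 512/27 = 512/945.
  ∫_0^2 (u')² dx = ∫_0^2 (4*x^4 - 64*x^3/3 + 352*x^2/9 - 256*x/9 + 64/9) dx. Term by term:
    ∫_0^2 4*x^4 dx = 128/5;  ∫_0^2 -64*x^3/3 dx = -256/3;  ∫_0^2 352*x^2/9 dx = 2816/27;
    ∫_0^2 -256*x/9 dx = -512/9;  ∫_0^2 64/9 dx = 128/9.
  Sum: 128/5 − 256/3 + 2816/27 − 512/9 + 128/9 = 256/135.
∫_0^2 u² dx = 512/945, so ||u||_L² = 16*sqrt(210)/315.
∫_0^2 (u')² dx = 256/135, so ||u'||_L² = 16*sqrt(15)/45.
Ratio ||u||_L² / ||u'||_L² = sqrt(14)/7.
Sharp Poincaré constant on H^1_0(0, 2) is C_P = L/π = 2/π, achieved by sin(π/2·x).
A polynomial bump cannot attain the sharp Poincaré constant (only the first sine eigenfunction does), so the ratio is strictly less than C_P, consistent with ||u||_L² ≤ C_P ||u'||_L².


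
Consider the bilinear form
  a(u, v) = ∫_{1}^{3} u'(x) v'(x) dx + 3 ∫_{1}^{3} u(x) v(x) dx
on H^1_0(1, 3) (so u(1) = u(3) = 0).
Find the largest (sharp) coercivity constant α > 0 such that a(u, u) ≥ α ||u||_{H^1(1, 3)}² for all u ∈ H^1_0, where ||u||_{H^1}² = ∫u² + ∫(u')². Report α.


α = 1

Coercivity of a(·,·) on H^1_0(1, 3) means a(u, u) ≥ α ||u||_{H^1}² for every u ∈ H^1_0.
The interval has length L = 2, and Poincaré/coercivity depend only on L. Here a(u, u) = ∫(u')² + (3)·∫u².
Here c = 3 ≥ 1, so a(u,u) = ∫(u')² + c∫u² ≥ ∫(u')² + ∫u² = ||u||_{H^1}², i.e. α = 1 works. No larger α is possible: a(u,u) ≥ α||u||_{H^1}² means (1−α)∫(u')² ≥ (α−c)∫u², and for the modes u_n = sin(nπ(x−x₀)/L) (x₀ the left endpoint) one has ∫u_n²/∫(u_n')² = (L/(nπ))² → 0, so a(u_n,u_n)/||u_n||_{H^1}² → 1. Hence the optimal constant is α = 1.
Therefore α = 1.


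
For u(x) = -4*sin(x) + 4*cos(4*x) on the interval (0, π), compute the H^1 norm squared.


||u||_{H^1(0,π)}^2 = 1088/15 + 152*π

u'(x) = -16*sin(4*x) - 4*cos(x).
Expand u² and (u')² and integrate term by term on (0, π), using: for integers n ≥ 1, ∫_0^π sin²(nx) dx = ∫_0^π cos²(nx) dx = π/2; for n ≠ n', ∫_0^π sin(nx)sin(n'x) dx = ∫_0^π cos(nx)cos(n'x) dx = 0; and by product-to-sum, ∫_0^π sin(nx)cos(n'x) dx = ½∫_0^π [sin((n+n')x) + sin((n−n')x)] dx, which is 0 when n+n' is even and 2n/(n²−n'²) when n+n' is odd (it need not vanish on (0, π)).
  u² squared terms: (-4)²·∫sin(x)² dx = 16·π/2 = 8*π;  (4)²·∫cos(4x)² dx = 16·π/2 = 8*π.
  u² cross terms: 2·(-4)·(4)·∫sin(x)·cos(4x) dx = -32·(-2/15) = 64/15.
  So ∫_0^π u² dx = 8*π + 8*π + 64/15 = 64/15 + 16*π.
  (u')² squared terms: (-16)²·∫sin(4x)² dx = 256·π/2 = 128*π;  (-4)²·∫cos(x)² dx = 16·π/2 = 8*π.
  (u')² cross terms: 2·(-16)·(-4)·∫sin(4x)·cos(x) dx = 128·(8/15) = 1024/15.
  So ∫_0^π (u')² dx = 128*π + 8*π + 1024/15 = 1024/15 + 136*π.
||u||_{H^1}^2 = (64/15 + 16*π) + (1024/15 + 136*π) = 1088/15 + 152*π.


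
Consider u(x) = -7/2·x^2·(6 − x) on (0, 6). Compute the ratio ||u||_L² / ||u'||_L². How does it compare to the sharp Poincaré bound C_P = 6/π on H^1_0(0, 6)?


||u||_L² / ||u'||_L² = 3*sqrt(14)/7 < C_P = 6/π.

u(x) = -7/2·x^2·(6 − x), so u'(x) = 21*x*(x - 4)/2.
u(x) = -7/2·x^2·(6 − x) vanishes at x = 0 and x = 6, so u ∈ H^1_0(0, 6). Differentiate via the product rule and integrate the resulting polynomials term by term.
  ∫_0^6 u² dx = ∫_0^6 (49*x^6/4 - 147*x^5 + 441*x^4) dx. Term by term:
    ∫_0^6 49*x^6/4 dx = 489888;  ∫_0^6 -147*x^5 dx = -1143072;  ∫_0^6 441*x^4 dx = 3429216/5.
  Sum: 489888 − 1143072 + 3429216/5 = 163296/5.
  ∫_0^6 (u')² dx = ∫_0^6 (441*x^4/4 - 882*x^3 + 1764*x^2) dx. Term by term:
    ∫_0^6 441*x^4/4 dx = 857304/5;  ∫_0^6 -882*x^3 dx = -285768;  ∫_0^6 1764*x^2 dx = 127008.
  Sum: 857304/5 − 285768 + 127008 = 63504/5.
∫_0^6 u² dx = 163296/5, so ||u||_L² = 108*sqrt(70)/5.
∫_0^6 (u')² dx = 63504/5, so ||u'||_L² = 252*sqrt(5)/5.
Ratio ||u||_L² / ||u'||_L² = 3*sqrt(14)/7.
Sharp Poincaré constant on H^1_0(0, 6) is C_P = L/π = 6/π, achieved by sin(π/6·x).
A polynomial bump cannot attain the sharp Poincaré constant (only the first sine eigenfunction does), so the ratio is strictly less than C_P, consistent with ||u||_L² ≤ C_P ||u'||_L².


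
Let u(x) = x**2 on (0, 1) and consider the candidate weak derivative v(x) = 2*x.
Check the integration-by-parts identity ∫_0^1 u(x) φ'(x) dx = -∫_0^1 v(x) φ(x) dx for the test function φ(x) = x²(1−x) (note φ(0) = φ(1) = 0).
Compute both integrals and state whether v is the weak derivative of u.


LHS = -1/10, RHS = -1/10. Yes, v = u' weakly.

u(x) = x**2, classical derivative u'(x) = 2*x.
φ(x) = x²(1−x), so φ'(x) = x*(2 - 3*x).
Note φ(0) = φ(1) = 0, so the boundary term u·φ vanishes.
LHS = ∫_0^1 u(x) φ'(x) dx = ∫_0^1 (-3*x^4 + 2*x^3) dx. Term by term:
  ∫_0^1 -3*x^4 dx = -3/5;  ∫_0^1 2*x^3 dx = 1/2.
Sum: -3/5 + 1/2 = -1/10.
So LHS = -1/10.
∫_0^1 v(x) φ(x) dx = ∫_0^1 (-2*x^4 + 2*x^3) dx. Term by term:
  ∫_0^1 -2*x^4 dx = -2/5;  ∫_0^1 2*x^3 dx = 1/2.
Sum: -2/5 + 1/2 = 1/10.
So RHS = -∫_0^1 v(x) φ(x) dx = -1/10.
LHS = RHS, so the identity holds for this test φ.
Moreover u is smooth here and v(x) = u'(x) = 2*x pointwise, so the identity holds for every test function. Hence v is the weak derivative of u.


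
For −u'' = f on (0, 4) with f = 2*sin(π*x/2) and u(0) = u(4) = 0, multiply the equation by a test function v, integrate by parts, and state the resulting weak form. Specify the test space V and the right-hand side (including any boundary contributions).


V = H^1_0(0, 4) (so v(0) = v(4) = 0); weak form: ∫_0^4 u'v' dx = ∫_0^4 (2*sin(π*x/2)) v dx for all v ∈ V.

Multiply both sides by a test function v and integrate from 0 to 4:
  ∫_0^4 −u''(x) v(x) dx = ∫_0^4 f(x) v(x) dx.
Integrate the LHS by parts once:
  ∫_0^4 −u'' v dx = −[u'(x) v(x)]_0^4 + ∫_0^4 u'(x) v'(x) dx.
Thus ∫_0^4 u'(x) v'(x) dx = ∫_0^4 f(x) v(x) dx + [u'(x) v(x)]_0^4.
Choose V so that boundary terms are either known or forced to vanish.
u is Dirichlet: u(0) = u(4) = 0. Let V = H^1_0(0, 4); then v(0) = v(4) = 0, and [u' v]_0^4 = 0.
Weak formulation: find u (satisfying any essential BC) such that ∫_0^4 u'(x) v'(x) dx = ∫_0^4 f v dx for all v ∈ V.
Substituting f(x) = 2*sin(π*x/2), the right-hand side is ∫_0^4 (2*sin(π*x/2)) v dx.


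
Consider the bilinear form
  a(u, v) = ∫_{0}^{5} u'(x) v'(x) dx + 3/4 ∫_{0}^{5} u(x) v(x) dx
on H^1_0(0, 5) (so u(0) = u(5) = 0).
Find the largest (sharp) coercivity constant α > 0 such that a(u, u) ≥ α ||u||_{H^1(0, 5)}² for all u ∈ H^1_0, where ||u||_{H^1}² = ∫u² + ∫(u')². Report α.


α = (π^2 + 75/4)/(π^2 + 25)

Coercivity of a(·,·) on H^1_0(0, 5) means a(u, u) ≥ α ||u||_{H^1}² for every u ∈ H^1_0.
The interval has length L = 5, and Poincaré/coercivity depend only on L. Here a(u, u) = ∫(u')² + (3/4)·∫u².
Here 0 < c = 3/4 < 1. The condition a(u,u) ≥ α||u||_{H^1}² reads (1−α)∫(u')² ≥ (α−c)∫u². Any admissible α is ≤ 1 (rapidly oscillating u have ∫u²/∫(u')² → 0), and α = 1 would force 0 ≥ (1−c)∫u², impossible since c < 1; so 1−α > 0. By the sharp Poincaré inequality on H^1_0 of an interval of length L, ∫(u')² ≥ (π/L)²∫u² with equality for the first sine mode sin(π(x−x₀)/L) (x₀ the left endpoint), so the inequality holds for all u iff (1−α)(π/L)² ≥ α − c, i.e. α ≤ ((π/L)² + c)/((π/L)² + 1) = (1 + c(L/π)²)/(1 + (L/π)²). With (π/L)² = π^2/25 and c = 3/4, the largest admissible constant is α = ((π/L)² + c)/((π/L)² + 1).
Simplifying, α = (π^2 + 75/4)/(π^2 + 25).


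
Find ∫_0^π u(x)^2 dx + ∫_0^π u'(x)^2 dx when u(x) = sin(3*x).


||u||_{H^1(0,π)}^2 = 5*π

u'(x) = 3*cos(3*x).
Expand u² and (u')² and integrate term by term on (0, π), using: for integers n ≥ 1, ∫_0^π sin²(nx) dx = ∫_0^π cos²(nx) dx = π/2; for n ≠ n', ∫_0^π sin(nx)sin(n'x) dx = ∫_0^π cos(nx)cos(n'x) dx = 0; and by product-to-sum, ∫_0^π sin(nx)cos(n'x) dx = ½∫_0^π [sin((n+n')x) + sin((n−n')x)] dx, which is 0 when n+n' is even and 2n/(n²−n'²) when n+n' is odd (it need not vanish on (0, π)).
  u² squared terms: (1)²·∫sin(3x)² dx = 1·π/2 = π/2.
  So ∫_0^π u² dx = π/2.
  (u')² squared terms: (3)²·∫cos(3x)² dx = 9·π/2 = 9*π/2.
  So ∫_0^π (u')² dx = 9*π/2.
||u||_{H^1}^2 = (π/2) + (9*π/2) = 5*π.


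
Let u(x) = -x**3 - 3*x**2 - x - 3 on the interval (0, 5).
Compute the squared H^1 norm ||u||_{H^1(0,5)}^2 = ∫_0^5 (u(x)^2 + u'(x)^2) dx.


||u||_{H^1}^2 = 1041650/21

The H^1 norm (squared) on an interval (0, L) is
  ||u||_{H^1}^2 = ∫_0^L u(x)^2 dx + ∫_0^L u'(x)^2 dx.
Compute u'(x) = -3*x**2 - 6*x - 1.
Then u(x)^2 = x**6 + 6*x**5 + 11*x**4 + 12*x**3 + 19*x**2 + 6*x + 9 and u'(x)^2 = 9*x**4 + 36*x**3 + 42*x**2 + 12*x + 1.
Integrate each monomial from 0 to 5 using ∫_0^5 c·x^n dx = c·5^(n+1)/(n+1):
  ∫_0^5 u(x)^2 dx = ∫_0^5 (x^6 + 6*x^5 + 11*x^4 + 12*x^3 + 19*x^2 + 6*x + 9) dx. Term by term:
    ∫_0^5 x^6 dx = 78125/7;  ∫_0^5 6*x^5 dx = 15625;  ∫_0^5 11*x^4 dx = 6875;
    ∫_0^5 12*x^3 dx = 1875;  ∫_0^5 19*x^2 dx = 2375/3;  ∫_0^5 6*x dx = 75;
    ∫_0^5 9 dx = 45.
  Sum: 78125/7 + 15625 + 6875 + 1875 + 2375/3 + 75 + 45 = 765395/21.
  ∫_0^5 u'(x)^2 dx = ∫_0^5 (9*x^4 + 36*x^3 + 42*x^2 + 12*x + 1) dx. Term by term:
    ∫_0^5 9*x^4 dx = 5625;  ∫_0^5 36*x^3 dx = 5625;  ∫_0^5 42*x^2 dx = 1750;
    ∫_0^5 12*x dx = 150;  ∫_0^5 1 dx = 5.
  Sum: 5625 + 5625 + 1750 + 150 + 5 = 13155.
Adding: ||u||_{H^1}^2 = 765395/21 + 13155 = 1041650/21.
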